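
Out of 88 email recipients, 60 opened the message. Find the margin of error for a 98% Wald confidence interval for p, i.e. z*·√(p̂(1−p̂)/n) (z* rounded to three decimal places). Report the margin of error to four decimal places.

The sample proportion is 60/88 = 0.68182.
SE = √(p̂(1−p̂)/n) = √(0.216942/88) = 0.049651.
z* = 2.326 at the 98% level.
So ME = 0.1155.

ME = 0.1155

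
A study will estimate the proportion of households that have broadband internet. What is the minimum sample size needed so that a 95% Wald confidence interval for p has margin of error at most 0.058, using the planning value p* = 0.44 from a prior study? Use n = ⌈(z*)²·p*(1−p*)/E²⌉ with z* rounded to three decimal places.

The 95% critical value is z* = 1.960.
p*(1−p*) = 0.2464.
(z*)²·p*(1−p*)/E² = 3.841600·0.2464/0.003364 = 281.382.
Rounding up, n = 282.

n = 282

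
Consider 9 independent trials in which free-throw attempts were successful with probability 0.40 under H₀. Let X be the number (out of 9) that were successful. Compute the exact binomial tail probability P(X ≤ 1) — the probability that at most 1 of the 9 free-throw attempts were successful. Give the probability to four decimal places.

X is binomial with n = 9 and p = 0.40.
P(X ≤ 1) = C(9,0)·0.40^0·0.60^9 + C(9,1)·0.40^1·0.60^8.
= 0.010078 + 0.060466 = 0.0705.

P = 0.0705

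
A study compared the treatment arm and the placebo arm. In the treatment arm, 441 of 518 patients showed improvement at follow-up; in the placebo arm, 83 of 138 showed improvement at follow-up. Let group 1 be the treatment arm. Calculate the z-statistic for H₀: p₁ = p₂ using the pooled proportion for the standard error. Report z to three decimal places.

z = 6.507

Sample proportions: p̂₁ = 441/518 = 0.85135 and p̂₂ = 83/138 = 0.60145.
Pooling: p̂ = 524/656 = 0.79878.
Pooled SE = √[0.1607302·0.00917688] ≈ 0.038406.
z = 0.24990/0.038406 = 6.507.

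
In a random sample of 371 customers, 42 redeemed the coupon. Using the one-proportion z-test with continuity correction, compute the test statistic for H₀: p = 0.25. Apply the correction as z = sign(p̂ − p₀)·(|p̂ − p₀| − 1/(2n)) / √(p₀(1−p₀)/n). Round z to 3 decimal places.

z = -6.025

p̂ = 42/371 = 0.11321. p̂ − p₀ = -0.136792.
1/(2n) = 0.001348.
Corrected numerator: |-0.136792| − 0.001348 = 0.135444.
Null standard error: √(0.25·0.75/371) = √0.000505391 = 0.022481.
z = (−)0.135444/0.022481 = -6.025.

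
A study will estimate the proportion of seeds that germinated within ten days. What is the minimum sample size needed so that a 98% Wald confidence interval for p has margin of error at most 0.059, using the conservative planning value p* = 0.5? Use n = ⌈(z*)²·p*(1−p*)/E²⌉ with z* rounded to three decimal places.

The 98% critical value is z* = 2.326.
p*(1−p*) = 0.50·0.50 = 0.2500.
(z*)²·p*(1−p*)/E² = 5.410276·0.2500/0.003481 = 388.558.
Rounding up, n = 389.

n = 389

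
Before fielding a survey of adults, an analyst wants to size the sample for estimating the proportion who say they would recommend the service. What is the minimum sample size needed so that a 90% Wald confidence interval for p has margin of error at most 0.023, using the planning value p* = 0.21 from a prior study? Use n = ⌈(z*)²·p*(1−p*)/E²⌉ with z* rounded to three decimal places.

n = 849

z* = 1.645 at the 90% level.
p*(1−p*) = 0.1659.
(z*)²·p*(1−p*)/E² = 2.706025·0.1659/0.000529 = 848.638.
Rounding up, n = 849.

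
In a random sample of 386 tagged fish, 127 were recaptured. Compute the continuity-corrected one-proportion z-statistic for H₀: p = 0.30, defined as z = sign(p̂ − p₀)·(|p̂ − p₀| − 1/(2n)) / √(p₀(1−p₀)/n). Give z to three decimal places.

z = 1.188

p̂ = 127/386 = 0.32902. p̂ − p₀ = 0.029016.
1/(2n) = 0.001295.
Corrected numerator: |0.029016| − 0.001295 = 0.027721.
Under H₀, SE = √(p₀(1−p₀)/n) = √(0.30·0.70/386) = √0.000544041 = 0.023325.
z = +0.027721/0.023325 = 1.188.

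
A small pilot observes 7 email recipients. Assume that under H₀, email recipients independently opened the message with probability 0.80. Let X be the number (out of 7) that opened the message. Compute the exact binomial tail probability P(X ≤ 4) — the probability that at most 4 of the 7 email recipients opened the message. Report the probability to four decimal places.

P = 0.1480

X ~ Binomial(n=7, p=0.80).
P(X ≤ 4) = Σ_{j=0}^{4} C(7,j)·0.80^j·0.20^{7−j}.
= 0.000013 + 0.000358 + 0.004301 + 0.028672 + 0.114688 = 0.1480.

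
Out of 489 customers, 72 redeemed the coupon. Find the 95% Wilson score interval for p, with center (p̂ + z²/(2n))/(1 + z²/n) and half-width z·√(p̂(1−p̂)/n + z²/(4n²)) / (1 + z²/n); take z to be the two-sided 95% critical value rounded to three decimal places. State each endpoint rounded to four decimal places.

p̂ = 72/489 = 0.14724; z = 1.960, so z² = 3.841600.
1 + z²/n = 1.007856.
Adjusted center: (0.14724 + z²/(2n))/1.007856 = 0.14999.
Radicand: p̂(1−p̂)/n + z²/(4n²) = 0.000256769 + 0.000004016 = 0.000260785.
Half-width = 1.960·√0.000260785/1.007856 = 0.03141.
CI: 0.14999 ± 0.03141 = (0.1186, 0.1814).

(0.1186, 0.1814)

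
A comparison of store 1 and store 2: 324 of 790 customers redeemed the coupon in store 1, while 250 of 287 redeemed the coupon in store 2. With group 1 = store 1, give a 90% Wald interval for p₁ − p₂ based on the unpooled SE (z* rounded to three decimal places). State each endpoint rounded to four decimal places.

(-0.5044, -0.4175)

p̂₁ = 0.41013, p̂₂ = 0.87108, so the observed difference is -0.46095.
Unpooled SE = √(p̂₁(1−p̂₁)/n₁ + p̂₂(1−p̂₂)/n₂) = √(0.000306231 + 0.000391288) = 0.026411.
The 90% critical value is z* = 1.645. Margin of error = 0.04345.
CI: -0.46095 ± 0.04345 = (-0.5044, -0.4175).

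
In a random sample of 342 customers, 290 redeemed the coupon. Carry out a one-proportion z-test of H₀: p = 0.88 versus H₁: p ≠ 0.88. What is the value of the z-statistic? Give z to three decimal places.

The sample proportion is 290/342 = 0.84795.
Under H₀, SE = √(p₀(1−p₀)/n) = √(0.88·0.12/342) = √0.000308772 = 0.017572.
z = (0.84795 − 0.88)/0.017572 = -0.03205/0.017572 = -1.824.

z = -1.824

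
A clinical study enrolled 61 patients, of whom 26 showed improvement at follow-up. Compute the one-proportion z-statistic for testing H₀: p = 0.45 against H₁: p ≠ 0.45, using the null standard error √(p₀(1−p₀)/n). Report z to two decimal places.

p̂ = 26/61 = 0.42623.
SE₀ = √(0.45·0.55/61) = 0.063698.
Test statistic: z = -0.02377/0.063698 = -0.37.

z = -0.37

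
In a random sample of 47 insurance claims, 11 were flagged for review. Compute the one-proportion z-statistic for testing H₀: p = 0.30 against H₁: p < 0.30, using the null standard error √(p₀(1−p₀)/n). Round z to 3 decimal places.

With x = 11 successes in n = 47, p̂ = 0.23404.
SE₀ = √(0.30·0.70/47) = 0.066844.
Test statistic: z = -0.06596/0.066844 = -0.987.

z = -0.987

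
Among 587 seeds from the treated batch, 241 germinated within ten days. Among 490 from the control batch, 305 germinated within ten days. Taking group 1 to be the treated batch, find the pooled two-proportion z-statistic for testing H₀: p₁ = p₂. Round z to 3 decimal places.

z = -6.926

p̂₁ = 241/587 = 0.41056, p̂₂ = 305/490 = 0.62245.
Pooled p̂ = (241+305)/(587+490) = 546/1077 = 0.50696.
Pooled SE = √[0.2499515·0.00374439] ≈ 0.030593.
z = -0.21189/0.030593 = -6.926.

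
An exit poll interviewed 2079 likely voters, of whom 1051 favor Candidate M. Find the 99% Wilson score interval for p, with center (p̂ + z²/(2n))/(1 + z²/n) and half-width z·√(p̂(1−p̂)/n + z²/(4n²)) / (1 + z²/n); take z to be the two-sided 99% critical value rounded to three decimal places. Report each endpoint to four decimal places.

p̂ = 1051/2079 = 0.50553; z = 2.576, so z² = 6.635776.
Denominator 1 + z²/n = 1 + 6.635776/2079 = 1.003192.
Center = (0.50553 + 0.001596)/1.003192 = 0.50551.
Radicand: p̂(1−p̂)/n + z²/(4n²) = 0.000120235 + 0.000000384 = 0.000120619.
Half-width = z·√(radicand)/denom = 2.576·0.010983/1.003192 = 0.02820.
Interval: 0.50551 ± 0.02820 → (0.4773, 0.5337).

(0.4773, 0.5337)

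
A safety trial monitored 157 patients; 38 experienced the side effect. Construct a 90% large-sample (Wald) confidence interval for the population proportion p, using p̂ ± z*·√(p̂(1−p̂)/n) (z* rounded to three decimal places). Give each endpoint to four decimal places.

(0.1858, 0.2983)

The sample proportion is 38/157 = 0.24204.
SE(p̂) = √(0.24204·0.75796/157) = 0.034183.
For 90% confidence, z* = 1.645.
Margin of error: 1.645 × 0.034183 = 0.05623.
So the interval runs from 0.1858 to 0.2983.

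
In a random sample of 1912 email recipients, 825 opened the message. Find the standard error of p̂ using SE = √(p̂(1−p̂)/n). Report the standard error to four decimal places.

SE = 0.0113

Sample proportion p̂ = 825/1912 = 0.43149.
p̂(1−p̂) = 0.245306.
Dividing by n and taking the root: √0.000128298 = 0.0113.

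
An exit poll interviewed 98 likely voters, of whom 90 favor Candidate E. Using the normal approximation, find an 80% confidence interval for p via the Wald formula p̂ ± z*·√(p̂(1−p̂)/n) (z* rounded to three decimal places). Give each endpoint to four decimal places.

(0.8829, 0.9538)

With x = 90 successes in n = 98, p̂ = 0.91837.
SE(p̂) = √(0.91837·0.08163/98) = 0.027658.
The 80% critical value is z* = 1.282.
Margin of error: 1.282 × 0.027658 = 0.03546.
Interval: 0.91837 ± 0.03546 → (0.8829, 0.9538).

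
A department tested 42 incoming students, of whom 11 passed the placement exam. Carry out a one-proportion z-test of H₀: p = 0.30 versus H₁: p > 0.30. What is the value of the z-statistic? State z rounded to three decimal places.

The sample proportion is 11/42 = 0.26190.
Null standard error: √(0.30·0.70/42) = √0.005000000 = 0.070711.
Test statistic: z = -0.03810/0.070711 = -0.539.

z = -0.539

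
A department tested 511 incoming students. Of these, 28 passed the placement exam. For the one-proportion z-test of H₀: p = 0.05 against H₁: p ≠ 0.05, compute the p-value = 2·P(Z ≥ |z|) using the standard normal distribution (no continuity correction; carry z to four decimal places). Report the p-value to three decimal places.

p-value = 0.619

With x = 28 successes in n = 511, p̂ = 0.05479.
Under H₀, SE = √(p₀(1−p₀)/n) = √(0.05·0.95/511) = √0.000092955 = 0.009641.
Test statistic (full precision, shown to 4 dp): z = (28/511 − 0.05)/SE₀ ≈ 0.4973.
From the standard normal, 2·P(Z ≥ |z|) = 0.619.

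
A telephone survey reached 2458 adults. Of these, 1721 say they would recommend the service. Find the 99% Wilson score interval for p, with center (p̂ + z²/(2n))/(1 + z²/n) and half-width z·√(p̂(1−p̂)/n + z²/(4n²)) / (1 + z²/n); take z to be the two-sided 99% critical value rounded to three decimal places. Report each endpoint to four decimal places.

(0.6758, 0.7234)

Here p̂ = 1721/2458 = 0.70016 and z = 2.576 (z² = 6.635776).
1 + z²/n = 1.002700.
Adjusted center: (0.70016 + z²/(2n))/1.002700 = 0.69962.
Radicand: p̂(1−p̂)/n + z²/(4n²) = 0.000085409 + 0.000000275 = 0.000085684.
Half-width = z·√(radicand)/denom = 2.576·0.009257/1.002700 = 0.02378.
Interval: 0.69962 ± 0.02378 → (0.6758, 0.7234).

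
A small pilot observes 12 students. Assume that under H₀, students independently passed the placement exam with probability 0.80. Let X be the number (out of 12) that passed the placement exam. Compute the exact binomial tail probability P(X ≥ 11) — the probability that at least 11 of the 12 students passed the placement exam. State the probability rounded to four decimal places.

P = 0.2749

X is binomial with n = 12 and p = 0.80.
P(X ≥ 11) = C(12,11)·0.80^11·0.20^1 + C(12,12)·0.80^12·0.20^0.
= 0.206158 + 0.068719 = 0.2749.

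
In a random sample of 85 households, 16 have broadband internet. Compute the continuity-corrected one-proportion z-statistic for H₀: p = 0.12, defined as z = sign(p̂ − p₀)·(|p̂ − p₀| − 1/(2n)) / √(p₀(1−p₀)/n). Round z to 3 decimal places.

With x = 16 successes in n = 85, p̂ = 0.18824. p̂ − p₀ = 0.068235.
1/(2n) = 0.005882.
Corrected numerator: |0.068235| − 0.005882 = 0.062353.
Null standard error: √(0.12·0.88/85) = √0.001242353 = 0.035247.
z = +0.062353/0.035247 = 1.769.

z = 1.769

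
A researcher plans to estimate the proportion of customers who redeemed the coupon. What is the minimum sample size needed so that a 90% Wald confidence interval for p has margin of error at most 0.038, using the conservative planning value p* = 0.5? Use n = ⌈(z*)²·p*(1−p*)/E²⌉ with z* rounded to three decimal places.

z* = 1.645 at the 90% level.
p*(1−p*) = 0.50·0.50 = 0.2500.
(z*)²·p*(1−p*)/E² = 2.706025·0.2500/0.001444 = 468.495.
⌈468.495⌉ = 469.

n = 469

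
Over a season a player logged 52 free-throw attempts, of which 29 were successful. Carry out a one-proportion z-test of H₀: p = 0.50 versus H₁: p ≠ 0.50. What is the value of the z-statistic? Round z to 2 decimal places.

z = 0.83

p̂ = 29/52 = 0.55769.
SE₀ = √(0.50·0.50/52) = 0.069338.
Test statistic: z = 0.05769/0.069338 = 0.83.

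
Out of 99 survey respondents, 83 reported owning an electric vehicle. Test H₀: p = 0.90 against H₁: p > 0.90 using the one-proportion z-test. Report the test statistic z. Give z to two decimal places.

The sample proportion is 83/99 = 0.83838.
SE₀ = √(0.90·0.10/99) = 0.030151.
Test statistic: z = -0.06162/0.030151 = -2.04.

z = -2.04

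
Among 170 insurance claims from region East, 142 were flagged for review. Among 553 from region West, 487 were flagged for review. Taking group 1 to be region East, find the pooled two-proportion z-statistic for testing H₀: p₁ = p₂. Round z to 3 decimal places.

z = -1.538

Sample proportions: p̂₁ = 142/170 = 0.83529 and p̂₂ = 487/553 = 0.88065.
Pooling: p̂ = 629/723 = 0.86999.
SE = √[p̂(1−p̂)(1/n₁+1/n₂)] = √[0.86999·0.13001·(1/170+1/553)] ≈ 0.029494.
z = -0.04536/0.029494 = -1.538.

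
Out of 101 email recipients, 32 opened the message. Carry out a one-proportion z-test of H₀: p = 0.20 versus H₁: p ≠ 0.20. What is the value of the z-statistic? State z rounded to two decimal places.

z = 2.94

p̂ = 32/101 = 0.31683.
SE₀ = √(0.20·0.80/101) = 0.039801.
Test statistic: z = 0.11683/0.039801 = 2.94.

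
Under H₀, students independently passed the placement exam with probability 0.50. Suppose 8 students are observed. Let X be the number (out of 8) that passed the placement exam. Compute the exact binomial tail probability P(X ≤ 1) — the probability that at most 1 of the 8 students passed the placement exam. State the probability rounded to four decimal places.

X ~ Binomial(n=8, p=0.50).
P(X ≤ 1) = C(8,0)·0.50^0·0.50^8 + C(8,1)·0.50^1·0.50^7.
= 0.003906 + 0.031250 = 0.0352.

P = 0.0352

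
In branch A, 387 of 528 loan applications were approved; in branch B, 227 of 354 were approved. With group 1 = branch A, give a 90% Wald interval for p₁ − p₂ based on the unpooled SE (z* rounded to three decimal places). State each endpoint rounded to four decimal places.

(0.0392, 0.1443)

p̂₁ = 387/528 = 0.73295, p̂₂ = 227/354 = 0.64124; p̂₁ − p̂₂ = 0.09171.
SE = √(0.000370705 + 0.000649860) = √0.001020565 = 0.031946.
For 90% confidence, z* = 1.645. Margin of error = 0.05255.
CI: 0.09171 ± 0.05255 = (0.0392, 0.1443).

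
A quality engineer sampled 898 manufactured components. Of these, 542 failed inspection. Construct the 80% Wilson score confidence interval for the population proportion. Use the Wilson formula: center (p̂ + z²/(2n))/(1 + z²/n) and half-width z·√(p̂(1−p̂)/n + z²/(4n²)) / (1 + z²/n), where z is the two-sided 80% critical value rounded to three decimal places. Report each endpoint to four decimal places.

(0.5825, 0.6243)

Here p̂ = 542/898 = 0.60356 and z = 1.282 (z² = 1.643524).
1 + z²/n = 1.001830.
Adjusted center: (0.60356 + z²/(2n))/1.001830 = 0.60337.
Radicand: p̂(1−p̂)/n + z²/(4n²) = 0.000266453 + 0.000000510 = 0.000266963.
Half-width = 1.282·√0.000266963/1.001830 = 0.02091.
Interval: 0.60337 ± 0.02091 → (0.5825, 0.6243).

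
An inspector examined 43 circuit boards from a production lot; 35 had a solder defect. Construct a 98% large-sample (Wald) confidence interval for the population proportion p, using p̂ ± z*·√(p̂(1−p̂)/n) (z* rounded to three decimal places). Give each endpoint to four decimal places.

Sample proportion p̂ = 35/43 = 0.81395.
SE(p̂) = √(0.81395·0.18605/43) = 0.059344.
The 98% critical value is z* = 2.326.
Margin of error: 2.326 × 0.059344 = 0.13803.
CI: 0.81395 ± 0.13803 = (0.6759, 0.9520).

(0.6759, 0.9520)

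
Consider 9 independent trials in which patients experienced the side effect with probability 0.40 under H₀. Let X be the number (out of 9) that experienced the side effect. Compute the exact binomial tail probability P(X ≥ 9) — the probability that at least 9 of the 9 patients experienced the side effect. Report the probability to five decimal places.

P = 0.00026

X is binomial with n = 9 and p = 0.40.
P(X ≥ 9) = C(9,9)·0.40^9·0.60^0.
= 0.000262 = 0.00026.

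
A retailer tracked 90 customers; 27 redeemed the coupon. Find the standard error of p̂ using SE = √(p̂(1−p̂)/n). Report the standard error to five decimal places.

Sample proportion p̂ = 27/90 = 0.30000.
p̂(1−p̂) = 0.210000.
SE = √(0.210000/90) = √0.002333333 = 0.04830.

SE = 0.04830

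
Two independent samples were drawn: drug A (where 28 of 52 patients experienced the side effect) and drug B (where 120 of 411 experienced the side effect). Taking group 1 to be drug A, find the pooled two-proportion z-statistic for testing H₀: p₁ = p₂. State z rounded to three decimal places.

Sample proportions: p̂₁ = 28/52 = 0.53846 and p̂₂ = 120/411 = 0.29197.
Pooling: p̂ = 148/463 = 0.31965.
SE = √[p̂(1−p̂)(1/n₁+1/n₂)] = √[0.31965·0.68035·(1/52+1/411)] ≈ 0.068639.
z = 0.24649/0.068639 = 3.591.

z = 3.591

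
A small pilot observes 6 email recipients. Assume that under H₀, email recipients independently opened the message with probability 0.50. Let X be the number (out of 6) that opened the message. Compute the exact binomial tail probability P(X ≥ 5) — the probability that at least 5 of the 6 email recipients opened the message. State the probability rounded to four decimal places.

P = 0.1094

X is binomial with n = 6 and p = 0.50.
P(X ≥ 5) = C(6,5)·0.50^5·0.50^1 + C(6,6)·0.50^6·0.50^0.
= 0.093750 + 0.015625 = 0.1094.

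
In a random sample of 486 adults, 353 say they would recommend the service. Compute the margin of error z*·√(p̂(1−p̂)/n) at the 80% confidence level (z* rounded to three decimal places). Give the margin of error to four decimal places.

Sample proportion p̂ = 353/486 = 0.72634.
SE(p̂) = √(0.72634·0.27366/486) = 0.020224.
z* = 1.282 at the 80% level.
Margin of error = z*·SE = 1.282 × 0.020224 = 0.0259.

ME = 0.0259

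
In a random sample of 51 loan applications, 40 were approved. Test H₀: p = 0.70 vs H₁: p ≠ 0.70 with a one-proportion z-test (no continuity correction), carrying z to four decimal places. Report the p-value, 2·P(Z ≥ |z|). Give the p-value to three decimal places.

p-value = 0.189

The sample proportion is 40/51 = 0.78431.
SE₀ = √(0.70·0.30/51) = 0.064169.
Test statistic (full precision, shown to 4 dp): z = (40/51 − 0.70)/SE₀ ≈ 1.3139.
From the standard normal, 2·P(Z ≥ |z|) = 0.189.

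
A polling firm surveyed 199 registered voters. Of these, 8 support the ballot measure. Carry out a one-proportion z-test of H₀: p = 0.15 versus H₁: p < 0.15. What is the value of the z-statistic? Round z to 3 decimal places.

p̂ = 8/199 = 0.04020.
SE₀ = √(0.15·0.85/199) = 0.025312.
Test statistic: z = -0.10980/0.025312 = -4.338.

z = -4.338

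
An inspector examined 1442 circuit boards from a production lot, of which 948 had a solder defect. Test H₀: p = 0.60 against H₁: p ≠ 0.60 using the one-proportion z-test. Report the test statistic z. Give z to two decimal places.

p̂ = 948/1442 = 0.65742.
Under H₀, SE = √(p₀(1−p₀)/n) = √(0.60·0.40/1442) = √0.000166436 = 0.012901.
z = (0.65742 − 0.60)/0.012901 = 0.05742/0.012901 = 4.45.

z = 4.45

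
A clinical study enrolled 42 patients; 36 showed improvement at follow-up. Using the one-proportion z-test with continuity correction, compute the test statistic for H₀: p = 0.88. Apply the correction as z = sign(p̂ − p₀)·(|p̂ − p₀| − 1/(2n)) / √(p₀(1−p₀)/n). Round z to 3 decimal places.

The sample proportion is 36/42 = 0.85714. p̂ − p₀ = -0.022857.
1/(2n) = 0.011905.
Corrected numerator: |-0.022857| − 0.011905 = 0.010952.
SE₀ = √(0.88·0.12/42) = 0.050143.
z = −0.010952/0.050143 = -0.218.

z = -0.218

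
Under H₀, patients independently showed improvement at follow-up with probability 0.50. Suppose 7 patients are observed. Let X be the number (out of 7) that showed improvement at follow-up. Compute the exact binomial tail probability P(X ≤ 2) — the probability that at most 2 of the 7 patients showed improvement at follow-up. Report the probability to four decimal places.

P = 0.2266

X is binomial with n = 7 and p = 0.50.
P(X ≤ 2) = C(7,0)·0.50^0·0.50^7 + C(7,1)·0.50^1·0.50^6 + C(7,2)·0.50^2·0.50^5.
= 0.007812 + 0.054688 + 0.164062 = 0.2266.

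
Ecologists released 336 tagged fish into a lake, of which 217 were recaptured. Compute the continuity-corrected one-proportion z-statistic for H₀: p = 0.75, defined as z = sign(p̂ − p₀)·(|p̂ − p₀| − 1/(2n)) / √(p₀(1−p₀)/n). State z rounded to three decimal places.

p̂ = 217/336 = 0.64583. p̂ − p₀ = -0.104167.
Continuity correction 1/(2n) = 1/672 = 0.001488.
Corrected numerator: |-0.104167| − 0.001488 = 0.102679.
Null standard error: √(0.75·0.25/336) = √0.000558036 = 0.023623.
z = −0.102679/0.023623 = -4.347.

z = -4.347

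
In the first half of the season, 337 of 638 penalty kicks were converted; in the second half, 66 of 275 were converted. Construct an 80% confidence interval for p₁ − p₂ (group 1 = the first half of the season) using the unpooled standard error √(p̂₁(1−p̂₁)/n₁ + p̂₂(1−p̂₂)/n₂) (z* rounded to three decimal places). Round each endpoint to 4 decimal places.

(0.2466, 0.3298)

p̂₁ = 0.52821, p̂₂ = 0.24000, so the observed difference is 0.28821.
SE = √(0.000390602 + 0.000663273) = √0.001053875 = 0.032463.
z* = 1.282 at the 80% level. Margin = 1.282·0.032463 = 0.04162.
So the interval runs from 0.2466 to 0.3298.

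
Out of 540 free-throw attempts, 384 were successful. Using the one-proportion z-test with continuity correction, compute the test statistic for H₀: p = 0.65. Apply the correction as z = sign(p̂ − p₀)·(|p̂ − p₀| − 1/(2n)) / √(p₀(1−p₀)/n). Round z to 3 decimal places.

z = 2.932

p̂ = 384/540 = 0.71111. p̂ − p₀ = 0.061111.
Continuity correction 1/(2n) = 1/1080 = 0.000926.
Corrected numerator: |0.061111| − 0.000926 = 0.060185.
SE₀ = √(0.65·0.35/540) = 0.020526.
z = (+)0.060185/0.020526 = 2.932.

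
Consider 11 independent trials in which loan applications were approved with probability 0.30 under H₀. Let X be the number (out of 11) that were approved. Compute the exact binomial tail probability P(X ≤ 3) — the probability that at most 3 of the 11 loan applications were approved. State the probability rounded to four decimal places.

X ~ Binomial(n=11, p=0.30).
P(X ≤ 3) = C(11,0)·0.30^0·0.70^11 + C(11,1)·0.30^1·0.70^10 + C(11,2)·0.30^2·0.70^9 + C(11,3)·0.30^3·0.70^8.
= 0.019773 + 0.093217 + 0.199750 + 0.256822 = 0.5696.

P = 0.5696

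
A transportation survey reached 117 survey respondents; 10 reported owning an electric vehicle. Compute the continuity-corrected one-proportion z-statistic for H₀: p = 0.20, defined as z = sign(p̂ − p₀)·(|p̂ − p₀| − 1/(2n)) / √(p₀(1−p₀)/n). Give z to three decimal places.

z = -2.982

Sample proportion p̂ = 10/117 = 0.08547. p̂ − p₀ = -0.114530.
Continuity correction 1/(2n) = 1/234 = 0.004274.
Corrected numerator: |-0.114530| − 0.004274 = 0.110256.
SE₀ = √(0.20·0.80/117) = 0.036980.
z = −0.110256/0.036980 = -2.982.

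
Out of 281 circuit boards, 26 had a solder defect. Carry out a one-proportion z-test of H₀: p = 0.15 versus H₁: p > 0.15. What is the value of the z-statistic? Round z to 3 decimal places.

With x = 26 successes in n = 281, p̂ = 0.09253.
SE₀ = √(0.15·0.85/281) = 0.021301.
z = (0.09253 − 0.15)/0.021301 = -0.05747/0.021301 = -2.698.

z = -2.698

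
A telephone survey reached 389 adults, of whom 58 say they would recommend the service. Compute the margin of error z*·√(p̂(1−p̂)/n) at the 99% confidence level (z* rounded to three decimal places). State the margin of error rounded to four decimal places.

ME = 0.0465

p̂ = 58/389 = 0.14910.
SE = √(p̂(1−p̂)/n) = √(0.126869/389) = 0.018059.
z* = 2.576 at the 99% level.
ME = 2.576·0.018059 = 0.0465.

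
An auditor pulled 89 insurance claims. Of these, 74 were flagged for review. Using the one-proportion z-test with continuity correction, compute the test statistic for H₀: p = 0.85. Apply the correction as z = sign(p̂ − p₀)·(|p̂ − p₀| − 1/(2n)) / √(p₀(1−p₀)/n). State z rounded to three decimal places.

The sample proportion is 74/89 = 0.83146. p̂ − p₀ = -0.018539.
1/(2n) = 0.005618.
Corrected numerator: |-0.018539| − 0.005618 = 0.012921.
Under H₀, SE = √(p₀(1−p₀)/n) = √(0.85·0.15/89) = √0.001432584 = 0.037849.
z = −0.012921/0.037849 = -0.341.

z = -0.341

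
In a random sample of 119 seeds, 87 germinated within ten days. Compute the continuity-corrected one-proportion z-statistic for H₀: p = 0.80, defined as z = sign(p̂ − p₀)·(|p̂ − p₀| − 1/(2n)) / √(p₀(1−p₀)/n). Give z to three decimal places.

The sample proportion is 87/119 = 0.73109. p̂ − p₀ = -0.068908.
Continuity correction 1/(2n) = 1/238 = 0.004202.
Corrected numerator: |-0.068908| − 0.004202 = 0.064706.
Null standard error: √(0.80·0.20/119) = √0.001344538 = 0.036668.
z = −0.064706/0.036668 = -1.765.

z = -1.765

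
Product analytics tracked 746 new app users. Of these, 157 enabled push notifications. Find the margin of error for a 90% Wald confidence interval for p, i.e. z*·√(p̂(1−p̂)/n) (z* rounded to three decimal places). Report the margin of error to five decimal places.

With x = 157 successes in n = 746, p̂ = 0.21046.
SE = √(p̂(1−p̂)/n) = √(0.166164/746) = 0.014924.
For 90% confidence, z* = 1.645.
ME = 1.645·0.014924 = 0.02455.

ME = 0.02455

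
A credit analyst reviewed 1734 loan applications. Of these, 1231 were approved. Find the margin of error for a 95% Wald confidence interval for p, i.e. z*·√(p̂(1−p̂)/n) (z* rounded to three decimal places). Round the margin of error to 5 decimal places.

The sample proportion is 1231/1734 = 0.70992.
Standard error of p̂: √(0.205934/1734) = √0.000118762 = 0.010898.
The 95% critical value is z* = 1.960.
ME = 1.960·0.010898 = 0.02136.

ME = 0.02136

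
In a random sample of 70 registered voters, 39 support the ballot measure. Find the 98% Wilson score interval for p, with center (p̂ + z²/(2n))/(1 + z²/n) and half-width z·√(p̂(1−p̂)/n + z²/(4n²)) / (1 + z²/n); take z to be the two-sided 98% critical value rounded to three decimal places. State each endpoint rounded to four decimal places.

Here p̂ = 39/70 = 0.55714 and z = 2.326 (z² = 5.410276).
1 + z²/n = 1.077290.
Adjusted center: (0.55714 + z²/(2n))/1.077290 = 0.55304.
Radicand: p̂(1−p̂)/n + z²/(4n²) = 0.003524781 + 0.000276034 = 0.003800815.
Half-width = 2.326·√0.003800815/1.077290 = 0.13311.
So the interval runs from 0.4199 to 0.6862.

(0.4199, 0.6862)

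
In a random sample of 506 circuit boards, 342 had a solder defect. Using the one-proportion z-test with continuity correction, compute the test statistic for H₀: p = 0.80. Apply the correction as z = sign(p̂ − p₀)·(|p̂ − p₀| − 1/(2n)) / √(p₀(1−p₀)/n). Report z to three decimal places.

Sample proportion p̂ = 342/506 = 0.67589. p̂ − p₀ = -0.124111.
1/(2n) = 0.000988.
Corrected numerator: |-0.124111| − 0.000988 = 0.123123.
Null standard error: √(0.80·0.20/506) = √0.000316206 = 0.017782.
z = (−)0.123123/0.017782 = -6.924.

z = -6.924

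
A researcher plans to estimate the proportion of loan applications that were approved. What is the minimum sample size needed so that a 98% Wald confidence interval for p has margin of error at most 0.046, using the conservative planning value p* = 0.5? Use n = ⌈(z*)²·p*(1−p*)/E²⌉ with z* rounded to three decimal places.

For 98% confidence, z* = 2.326.
p*(1−p*) = 0.50·0.50 = 0.2500.
(z*)²·p*(1−p*)/E² = 5.410276·0.2500/0.002116 = 639.210.
Rounding up, n = 640.

n = 640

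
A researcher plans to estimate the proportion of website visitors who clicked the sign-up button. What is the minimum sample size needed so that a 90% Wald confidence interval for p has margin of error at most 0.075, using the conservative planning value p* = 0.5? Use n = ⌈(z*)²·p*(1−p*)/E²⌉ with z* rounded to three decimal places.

The 90% critical value is z* = 1.645.
p*(1−p*) = 0.2500.
Required n before rounding: 2.706025 × 0.2500 / 0.075² = 120.268.
⌈120.268⌉ = 121.

n = 121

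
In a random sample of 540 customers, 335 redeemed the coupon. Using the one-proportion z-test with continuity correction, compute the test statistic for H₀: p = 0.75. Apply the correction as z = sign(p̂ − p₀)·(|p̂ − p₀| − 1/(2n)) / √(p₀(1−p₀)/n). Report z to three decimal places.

p̂ = 335/540 = 0.62037. p̂ − p₀ = -0.129630.
1/(2n) = 0.000926.
Corrected numerator: |-0.129630| − 0.000926 = 0.128704.
Under H₀, SE = √(p₀(1−p₀)/n) = √(0.75·0.25/540) = √0.000347222 = 0.018634.
z = (−)0.128704/0.018634 = -6.907.

z = -6.907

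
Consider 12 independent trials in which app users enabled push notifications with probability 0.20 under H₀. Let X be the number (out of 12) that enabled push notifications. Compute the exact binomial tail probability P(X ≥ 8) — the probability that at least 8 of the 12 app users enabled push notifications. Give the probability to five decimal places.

P = 0.00058

X is binomial with n = 12 and p = 0.20.
P(X ≥ 8) = Σ_{j=8}^{12} C(12,j)·0.20^j·0.80^{12−j}.
= 0.000519 + 0.000058 + 0.000004 + 0.000000 + 0.000000 = 0.00058.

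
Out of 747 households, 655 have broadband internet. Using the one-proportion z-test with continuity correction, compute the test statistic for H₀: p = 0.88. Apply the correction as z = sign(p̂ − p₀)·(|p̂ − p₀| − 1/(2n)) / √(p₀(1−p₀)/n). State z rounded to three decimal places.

With x = 655 successes in n = 747, p̂ = 0.87684. p̂ − p₀ = -0.003159.
Continuity correction 1/(2n) = 1/1494 = 0.000669.
Corrected numerator: |-0.003159| − 0.000669 = 0.002490.
Null standard error: √(0.88·0.12/747) = √0.000141365 = 0.011890.
z = (−)0.002490/0.011890 = -0.209.

z = -0.209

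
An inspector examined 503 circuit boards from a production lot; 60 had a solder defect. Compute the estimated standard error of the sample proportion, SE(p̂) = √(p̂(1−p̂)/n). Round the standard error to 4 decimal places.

SE = 0.0145

The sample proportion is 60/503 = 0.11928.
p̂(1−p̂) = 0.105052.
Dividing by n and taking the root: √0.000208851 = 0.0145.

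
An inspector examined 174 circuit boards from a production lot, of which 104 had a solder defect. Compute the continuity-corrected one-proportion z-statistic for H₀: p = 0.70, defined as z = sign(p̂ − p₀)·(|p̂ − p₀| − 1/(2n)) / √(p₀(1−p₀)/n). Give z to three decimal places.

z = -2.862

With x = 104 successes in n = 174, p̂ = 0.59770. p̂ − p₀ = -0.102299.
1/(2n) = 0.002874.
Corrected numerator: |-0.102299| − 0.002874 = 0.099425.
Null standard error: √(0.70·0.30/174) = √0.001206897 = 0.034740.
z = (−)0.099425/0.034740 = -2.862.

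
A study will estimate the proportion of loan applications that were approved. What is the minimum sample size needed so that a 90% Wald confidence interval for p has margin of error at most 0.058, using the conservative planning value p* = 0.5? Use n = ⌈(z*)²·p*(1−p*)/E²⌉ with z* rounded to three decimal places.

n = 202

z* = 1.645 at the 90% level.
p*(1−p*) = 0.2500.
Required n before rounding: 2.706025 × 0.2500 / 0.058² = 201.102.
Rounding up, n = 202.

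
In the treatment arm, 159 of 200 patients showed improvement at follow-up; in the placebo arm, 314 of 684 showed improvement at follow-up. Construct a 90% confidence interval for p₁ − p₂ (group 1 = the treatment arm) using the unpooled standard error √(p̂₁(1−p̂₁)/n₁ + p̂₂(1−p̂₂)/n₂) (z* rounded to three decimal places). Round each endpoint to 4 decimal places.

(0.2795, 0.3924)

p̂₁ = 159/200 = 0.79500, p̂₂ = 314/684 = 0.45906; p̂₁ − p̂₂ = 0.33594.
SE = √(0.000814875 + 0.000363047) = √0.001177922 = 0.034321.
For 90% confidence, z* = 1.645. Margin of error = 0.05646.
So the interval runs from 0.2795 to 0.3924.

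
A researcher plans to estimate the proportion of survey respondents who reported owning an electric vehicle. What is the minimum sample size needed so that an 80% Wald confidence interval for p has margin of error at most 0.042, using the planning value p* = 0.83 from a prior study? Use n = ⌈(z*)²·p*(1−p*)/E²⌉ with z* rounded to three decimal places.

n = 132

z* = 1.282 at the 80% level.
p*(1−p*) = 0.1411.
Required n before rounding: 1.643524 × 0.1411 / 0.042² = 131.463.
Rounding up, n = 132.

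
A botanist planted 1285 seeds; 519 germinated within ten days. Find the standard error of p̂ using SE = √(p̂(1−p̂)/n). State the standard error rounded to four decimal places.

SE = 0.0137

The sample proportion is 519/1285 = 0.40389.
p̂(1−p̂) = 0.240763.
Dividing by n and taking the root: √0.000187364 = 0.0137.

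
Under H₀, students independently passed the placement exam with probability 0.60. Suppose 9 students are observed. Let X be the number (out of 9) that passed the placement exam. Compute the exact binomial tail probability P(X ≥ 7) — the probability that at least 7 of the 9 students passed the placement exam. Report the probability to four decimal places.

X ~ Binomial(n=9, p=0.60).
P(X ≥ 7) = C(9,7)·0.60^7·0.40^2 + C(9,8)·0.60^8·0.40^1 + C(9,9)·0.60^9·0.40^0.
= 0.161243 + 0.060466 + 0.010078 = 0.2318.

P = 0.2318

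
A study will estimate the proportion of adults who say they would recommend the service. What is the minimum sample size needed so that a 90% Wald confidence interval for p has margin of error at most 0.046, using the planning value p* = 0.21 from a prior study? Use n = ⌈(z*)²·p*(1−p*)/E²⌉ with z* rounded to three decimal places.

z* = 1.645 at the 90% level.
p*(1−p*) = 0.21·0.79 = 0.1659.
Required n before rounding: 2.706025 × 0.1659 / 0.046² = 212.160.
Rounding up, n = 213.

n = 213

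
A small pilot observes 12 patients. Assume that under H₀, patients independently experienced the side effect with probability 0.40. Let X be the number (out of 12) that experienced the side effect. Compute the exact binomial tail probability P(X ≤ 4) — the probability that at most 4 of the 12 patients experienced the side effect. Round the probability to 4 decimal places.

X is binomial with n = 12 and p = 0.40.
P(X ≤ 4) = Σ_{j=0}^{4} C(12,j)·0.40^j·0.60^{12−j}.
= 0.002177 + 0.017414 + 0.063852 + 0.141894 + 0.212841 = 0.4382.

P = 0.4382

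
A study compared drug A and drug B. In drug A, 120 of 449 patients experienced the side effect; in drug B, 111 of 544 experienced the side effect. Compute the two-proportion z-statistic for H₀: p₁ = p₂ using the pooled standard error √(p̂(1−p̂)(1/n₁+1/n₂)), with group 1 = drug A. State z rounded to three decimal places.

Sample proportions: p̂₁ = 120/449 = 0.26726 and p̂₂ = 111/544 = 0.20404.
Pooled p̂ = (120+111)/(449+544) = 231/993 = 0.23263.
Pooled SE = √[0.1785124·0.00406541] ≈ 0.026939.
z = 0.06322/0.026939 = 2.347.

z = 2.347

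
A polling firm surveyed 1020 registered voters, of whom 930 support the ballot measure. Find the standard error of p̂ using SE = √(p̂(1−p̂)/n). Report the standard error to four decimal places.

SE = 0.0089

Sample proportion p̂ = 930/1020 = 0.91176.
p̂(1−p̂) = 0.91176·0.08824 = 0.080454.
SE = √(0.080454/1020) = 0.0089.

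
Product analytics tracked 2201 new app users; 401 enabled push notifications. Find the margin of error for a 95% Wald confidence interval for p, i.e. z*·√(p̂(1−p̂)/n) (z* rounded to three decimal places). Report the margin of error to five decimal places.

ME = 0.01613

Sample proportion p̂ = 401/2201 = 0.18219.
SE(p̂) = √(0.18219·0.81781/2201) = 0.008228.
z* = 1.960 at the 95% level.
ME = 1.960·0.008228 = 0.01613.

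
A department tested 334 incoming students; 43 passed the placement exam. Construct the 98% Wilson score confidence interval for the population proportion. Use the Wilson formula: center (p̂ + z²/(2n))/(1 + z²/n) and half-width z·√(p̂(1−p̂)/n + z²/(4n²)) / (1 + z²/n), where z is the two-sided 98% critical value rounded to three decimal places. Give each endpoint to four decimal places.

Here p̂ = 43/334 = 0.12874 and z = 2.326 (z² = 5.410276).
Denominator 1 + z²/n = 1 + 5.410276/334 = 1.016198.
Adjusted center: (0.12874 + z²/(2n))/1.016198 = 0.13466.
Radicand: p̂(1−p̂)/n + z²/(4n²) = 0.000335832 + 0.000012125 = 0.000347957.
Half-width = 2.326·√0.000347957/1.016198 = 0.04270.
Interval: 0.13466 ± 0.04270 → (0.0920, 0.1774).

(0.0920, 0.1774)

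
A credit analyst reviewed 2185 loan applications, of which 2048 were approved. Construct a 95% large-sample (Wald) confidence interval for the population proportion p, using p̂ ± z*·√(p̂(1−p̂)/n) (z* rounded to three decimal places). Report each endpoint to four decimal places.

(0.9271, 0.9475)

p̂ = 2048/2185 = 0.93730.
SE = √(p̂(1−p̂)/n) = √(0.058769/2185) = 0.005186.
The 95% critical value is z* = 1.960.
Margin = 1.960·0.005186 = 0.01016.
Interval: 0.93730 ± 0.01016 → (0.9271, 0.9475).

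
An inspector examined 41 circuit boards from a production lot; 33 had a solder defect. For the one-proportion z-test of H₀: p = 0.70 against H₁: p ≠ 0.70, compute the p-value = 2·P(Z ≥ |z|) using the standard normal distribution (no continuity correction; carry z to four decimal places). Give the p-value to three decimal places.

Sample proportion p̂ = 33/41 = 0.80488.
SE₀ = √(0.70·0.30/41) = 0.071568.
z = (p̂ − p₀)/SE = (33/41 − 0.70)/0.071568 ≈ 1.4654.
p-value = 2·P(Z ≥ |z|) with z = 1.4654 → 0.143.

p-value = 0.143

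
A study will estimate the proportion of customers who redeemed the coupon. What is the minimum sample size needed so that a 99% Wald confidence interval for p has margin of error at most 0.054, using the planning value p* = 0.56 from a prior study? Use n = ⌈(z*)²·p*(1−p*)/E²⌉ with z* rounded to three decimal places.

For 99% confidence, z* = 2.576.
p*(1−p*) = 0.56·0.44 = 0.2464.
(z*)²·p*(1−p*)/E² = 6.635776·0.2464/0.002916 = 560.719.
⌈560.719⌉ = 561.

n = 561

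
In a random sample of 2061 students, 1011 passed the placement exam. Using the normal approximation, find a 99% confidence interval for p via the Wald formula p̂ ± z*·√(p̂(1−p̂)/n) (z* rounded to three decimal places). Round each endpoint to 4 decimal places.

(0.4622, 0.5189)

With x = 1011 successes in n = 2061, p̂ = 0.49054.
SE = √(p̂(1−p̂)/n) = √(0.249910/2061) = 0.011012.
z* = 2.576 at the 99% level.
Margin = 2.576·0.011012 = 0.02837.
Interval: 0.49054 ± 0.02837 → (0.4622, 0.5189).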